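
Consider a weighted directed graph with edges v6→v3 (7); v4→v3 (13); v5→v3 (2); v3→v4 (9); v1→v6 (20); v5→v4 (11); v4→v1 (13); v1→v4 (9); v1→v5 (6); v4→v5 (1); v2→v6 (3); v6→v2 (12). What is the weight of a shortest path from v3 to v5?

Routes from v3 to v5:
v3-v4-v1-v5: 9 + 13 + 6 = 28
v3-v4-v5: 9 + 1 = 10
Best route has total 10.

10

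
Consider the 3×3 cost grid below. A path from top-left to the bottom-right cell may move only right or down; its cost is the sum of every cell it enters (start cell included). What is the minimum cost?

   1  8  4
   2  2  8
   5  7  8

Take r0c0 r1c0 r1c1 r2c1 r2c2 for a total of 1 + 2 + 2 + 7 + 8 = 20.
(Top row then right column would cost 29.)

20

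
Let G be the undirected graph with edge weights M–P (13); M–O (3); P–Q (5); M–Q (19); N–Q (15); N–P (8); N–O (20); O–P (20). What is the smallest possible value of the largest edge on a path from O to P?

13

Checking several routes:
O→M→P: max(3, 13) = 13
O→M→Q→P: max(3, 19, 5) = 19
O→M→Q→N→P: max(3, 19, 15, 8) = 19
The minimum achievable maximum is 13.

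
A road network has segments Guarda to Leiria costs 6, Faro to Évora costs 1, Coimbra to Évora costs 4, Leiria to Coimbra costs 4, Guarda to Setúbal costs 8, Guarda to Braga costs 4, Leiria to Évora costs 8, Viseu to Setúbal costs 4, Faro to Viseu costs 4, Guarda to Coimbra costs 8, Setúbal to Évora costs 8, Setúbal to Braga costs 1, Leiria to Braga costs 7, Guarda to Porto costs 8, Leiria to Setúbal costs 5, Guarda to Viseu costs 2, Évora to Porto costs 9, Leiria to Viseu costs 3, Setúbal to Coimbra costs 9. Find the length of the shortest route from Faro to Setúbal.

8

Checking several routes:
Faro→Viseu→Guarda→Braga→Setúbal: 4 + 2 + 4 + 1 = 11
Faro→Viseu→Setúbal: 4 + 4 = 8
Faro→Évora→Setúbal: 1 + 8 = 9
Best route has total 8.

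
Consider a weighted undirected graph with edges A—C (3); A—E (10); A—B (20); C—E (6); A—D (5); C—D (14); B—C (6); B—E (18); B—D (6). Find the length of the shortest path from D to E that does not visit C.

Candidate routes:
D→A→E: 5 + 10 = 15
D→B→A→E: 6 + 20 + 10 = 36
D→A→B→E: 5 + 20 + 18 = 43
D→B→E: 6 + 18 = 24
Shortest: 15.

15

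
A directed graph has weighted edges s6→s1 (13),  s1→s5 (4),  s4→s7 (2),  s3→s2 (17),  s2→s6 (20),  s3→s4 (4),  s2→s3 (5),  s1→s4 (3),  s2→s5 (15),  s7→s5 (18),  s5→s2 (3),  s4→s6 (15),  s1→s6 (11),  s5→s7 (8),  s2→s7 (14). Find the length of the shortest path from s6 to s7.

Candidate routes:
s6 - s1 - s5 - s2 - s3 - s4 - s7: 13 + 4 + 3 + 5 + 4 + 2 = 31
s6 - s1 - s4 - s7: 13 + 3 + 2 = 18
s6 - s1 - s5 - s2 - s7: 13 + 4 + 3 + 14 = 34
s6 - s1 - s5 - s7: 13 + 4 + 8 = 25
Best route has total 18.

18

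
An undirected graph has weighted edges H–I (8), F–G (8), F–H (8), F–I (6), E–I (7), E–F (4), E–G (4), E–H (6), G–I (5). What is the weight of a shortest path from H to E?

Checking several routes:
H → I → E: 8 + 7 = 15
H → F → E: 8 + 4 = 12
H → E: 6
Shortest: 6.

6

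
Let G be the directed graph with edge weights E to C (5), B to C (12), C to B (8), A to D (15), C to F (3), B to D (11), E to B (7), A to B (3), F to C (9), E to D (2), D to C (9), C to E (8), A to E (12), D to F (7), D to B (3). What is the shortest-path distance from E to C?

5

A few of the E→C routes:
E -> B -> C: 7 + 12 = 19
E -> C: 5
E -> D -> F -> C: 2 + 7 + 9 = 18
E -> D -> C: 2 + 9 = 11
E -> D -> B -> C: 2 + 3 + 12 = 17
Shortest: 5.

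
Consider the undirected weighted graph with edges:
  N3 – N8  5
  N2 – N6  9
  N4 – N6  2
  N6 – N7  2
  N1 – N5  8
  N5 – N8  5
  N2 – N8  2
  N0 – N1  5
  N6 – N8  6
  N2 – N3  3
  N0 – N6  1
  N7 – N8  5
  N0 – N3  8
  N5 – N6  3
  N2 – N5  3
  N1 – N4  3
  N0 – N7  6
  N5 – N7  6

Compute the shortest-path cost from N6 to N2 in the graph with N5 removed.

8

Checking several routes:
N6-N8-N2: 6 + 2 = 8
N6-N2: 9
N6-N7-N8-N2: 2 + 5 + 2 = 9
N6-N0-N3-N2: 1 + 8 + 3 = 12
Best route has total 8.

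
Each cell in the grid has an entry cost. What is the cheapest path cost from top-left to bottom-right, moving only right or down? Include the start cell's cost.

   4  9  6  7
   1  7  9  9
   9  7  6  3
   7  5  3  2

Take r0c0 r1c0 r1c1 r2c1 r3c1 r3c2 r3c3 for a total of 4 + 1 + 7 + 7 + 5 + 3 + 2 = 29.
For comparison, the top-then-right route costs 40.

29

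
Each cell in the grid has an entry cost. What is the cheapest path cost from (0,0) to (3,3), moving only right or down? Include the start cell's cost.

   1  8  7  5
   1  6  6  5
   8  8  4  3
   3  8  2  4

24

One optimal route is (0,0) → (1,0) → (1,1) → (1,2) → (2,2) → (3,2) → (3,3).
Its cost is 1 + 1 + 6 + 6 + 4 + 2 + 4 = 24.
For comparison, the top-then-right route costs 33.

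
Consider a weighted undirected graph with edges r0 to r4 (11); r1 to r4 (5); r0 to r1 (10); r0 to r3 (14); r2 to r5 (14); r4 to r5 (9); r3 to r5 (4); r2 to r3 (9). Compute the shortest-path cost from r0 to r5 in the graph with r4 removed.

Routes from r0 to r5 avoiding r4:
r0 -> r3 -> r2 -> r5: 14 + 9 + 14 = 37
r0 -> r3 -> r5: 14 + 4 = 18
Shortest: 18.

18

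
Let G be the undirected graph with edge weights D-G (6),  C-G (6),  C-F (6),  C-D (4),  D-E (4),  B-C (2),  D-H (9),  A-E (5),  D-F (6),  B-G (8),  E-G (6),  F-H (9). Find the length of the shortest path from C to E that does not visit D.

12

Candidate routes:
C → G → E: 6 + 6 = 12
C → B → G → E: 2 + 8 + 6 = 16
Shortest: 12.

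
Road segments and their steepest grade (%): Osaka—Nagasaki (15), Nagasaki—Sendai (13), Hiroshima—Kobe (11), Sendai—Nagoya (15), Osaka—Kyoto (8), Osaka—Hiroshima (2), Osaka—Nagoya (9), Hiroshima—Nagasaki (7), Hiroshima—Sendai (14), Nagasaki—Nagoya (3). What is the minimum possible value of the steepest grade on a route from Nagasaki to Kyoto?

8

Comparing a few candidate routes:
Nagasaki-Hiroshima-Osaka-Kyoto: max(7, 2, 8) = 8
Nagasaki-Nagoya-Osaka-Kyoto: max(3, 9, 8) = 9
Nagasaki-Sendai-Hiroshima-Osaka-Kyoto: max(13, 14, 2, 8) = 14
Nagasaki-Nagoya-Sendai-Hiroshima-Osaka-Kyoto: max(3, 15, 14, 2, 8) = 15
Nagasaki-Sendai-Nagoya-Osaka-Kyoto: max(13, 15, 9, 8) = 15
Nagasaki-Osaka-Kyoto: max(15, 8) = 15
Smallest bottleneck: 8%.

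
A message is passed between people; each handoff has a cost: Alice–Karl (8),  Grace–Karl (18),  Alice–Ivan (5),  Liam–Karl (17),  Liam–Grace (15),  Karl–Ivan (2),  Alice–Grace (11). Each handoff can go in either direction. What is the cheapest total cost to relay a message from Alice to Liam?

Checking several routes:
Alice→Grace→Liam: 11 + 15 = 26
Alice→Ivan→Karl→Liam: 5 + 2 + 17 = 24
Alice→Karl→Liam: 8 + 17 = 25
Shortest: 24.

24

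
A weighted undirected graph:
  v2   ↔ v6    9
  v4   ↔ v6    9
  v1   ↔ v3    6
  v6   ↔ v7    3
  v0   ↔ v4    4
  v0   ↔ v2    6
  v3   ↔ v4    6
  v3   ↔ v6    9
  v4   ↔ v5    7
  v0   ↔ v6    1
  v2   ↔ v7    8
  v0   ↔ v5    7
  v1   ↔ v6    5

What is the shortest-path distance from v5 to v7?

Checking several routes:
v5 - v4 - v6 - v7: 7 + 9 + 3 = 19
v5 - v0 - v2 - v7: 7 + 6 + 8 = 21
v5 - v0 - v4 - v6 - v7: 7 + 4 + 9 + 3 = 23
v5 - v0 - v6 - v7: 7 + 1 + 3 = 11
v5 - v4 - v0 - v6 - v7: 7 + 4 + 1 + 3 = 15
The minimum is 11.

11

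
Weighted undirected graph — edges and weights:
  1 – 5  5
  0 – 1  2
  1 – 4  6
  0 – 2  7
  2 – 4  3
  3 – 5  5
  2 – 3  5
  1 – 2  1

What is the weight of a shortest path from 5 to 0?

Comparing a few candidate routes:
5→1→0: 5 + 2 = 7
5→3→2→0: 5 + 5 + 7 = 17
5→3→2→1→0: 5 + 5 + 1 + 2 = 13
5→1→2→0: 5 + 1 + 7 = 13
5→3→2→4→1→0: 5 + 5 + 3 + 6 + 2 = 21
Best route has total 7.

7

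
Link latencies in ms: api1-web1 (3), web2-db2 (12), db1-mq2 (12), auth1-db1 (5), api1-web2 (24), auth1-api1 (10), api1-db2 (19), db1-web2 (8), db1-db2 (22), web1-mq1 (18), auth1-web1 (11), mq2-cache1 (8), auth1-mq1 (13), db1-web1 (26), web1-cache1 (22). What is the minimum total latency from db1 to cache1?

20

A few of the db1→cache1 routes:
db1-auth1-api1-web1-cache1: 5 + 10 + 3 + 22 = 40
db1-web1-cache1: 26 + 22 = 48
db1-mq2-cache1: 12 + 8 = 20
db1-auth1-web1-cache1: 5 + 11 + 22 = 38
The minimum is 20 ms.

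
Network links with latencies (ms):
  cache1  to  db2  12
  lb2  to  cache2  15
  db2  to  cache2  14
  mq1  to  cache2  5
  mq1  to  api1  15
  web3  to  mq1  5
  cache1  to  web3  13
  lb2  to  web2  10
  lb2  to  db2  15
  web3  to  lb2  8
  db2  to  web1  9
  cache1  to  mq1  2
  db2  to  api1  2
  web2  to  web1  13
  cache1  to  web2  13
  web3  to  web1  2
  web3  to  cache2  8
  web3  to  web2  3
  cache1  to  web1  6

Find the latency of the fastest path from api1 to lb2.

Comparing a few candidate routes:
api1→db2→web1→web3→web2→lb2: 2 + 9 + 2 + 3 + 10 = 26
api1→mq1→web3→lb2: 15 + 5 + 8 = 28
api1→db2→cache1→mq1→web3→lb2: 2 + 12 + 2 + 5 + 8 = 29
api1→db2→web1→web3→lb2: 2 + 9 + 2 + 8 = 21
api1→db2→lb2: 2 + 15 = 17
Shortest: 17 ms.

17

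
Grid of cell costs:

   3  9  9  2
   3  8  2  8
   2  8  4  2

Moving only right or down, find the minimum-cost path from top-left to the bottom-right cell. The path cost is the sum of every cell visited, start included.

One optimal route is (0,0) -> (1,0) -> (1,1) -> (1,2) -> (2,2) -> (2,3).
Its cost is 3 + 3 + 8 + 2 + 4 + 2 = 22.
(Top row then right column would cost 33.)

22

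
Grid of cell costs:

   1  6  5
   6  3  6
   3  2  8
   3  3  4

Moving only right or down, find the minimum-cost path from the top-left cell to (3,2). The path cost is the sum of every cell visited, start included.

Path (0,0) → (0,1) → (1,1) → (2,1) → (3,1) → (3,2): 1 + 6 + 3 + 2 + 3 + 4 = 19.
For comparison, the top-then-right route costs 30.

19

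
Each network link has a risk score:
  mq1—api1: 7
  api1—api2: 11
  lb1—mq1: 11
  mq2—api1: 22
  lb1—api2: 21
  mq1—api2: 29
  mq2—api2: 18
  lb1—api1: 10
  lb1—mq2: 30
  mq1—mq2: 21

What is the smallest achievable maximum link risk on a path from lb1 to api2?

Checking several routes:
lb1→mq1→mq2→api2: max(11, 21, 18) = 21
lb1→api1→api2: max(10, 11) = 11
lb1→api2: max(21) = 21
lb1→api1→mq1→mq2→api2: max(10, 7, 21, 18) = 21
lb1→mq1→api1→api2: max(11, 7, 11) = 11
Best route has worst link 11.

11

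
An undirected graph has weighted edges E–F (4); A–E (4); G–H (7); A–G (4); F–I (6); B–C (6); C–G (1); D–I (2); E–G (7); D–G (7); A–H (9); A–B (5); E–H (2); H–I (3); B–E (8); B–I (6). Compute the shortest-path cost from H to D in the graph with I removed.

Comparing a few candidate routes:
H - G - D: 7 + 7 = 14
H - E - G - D: 2 + 7 + 7 = 16
H - E - A - G - D: 2 + 4 + 4 + 7 = 17
The minimum is 14.

14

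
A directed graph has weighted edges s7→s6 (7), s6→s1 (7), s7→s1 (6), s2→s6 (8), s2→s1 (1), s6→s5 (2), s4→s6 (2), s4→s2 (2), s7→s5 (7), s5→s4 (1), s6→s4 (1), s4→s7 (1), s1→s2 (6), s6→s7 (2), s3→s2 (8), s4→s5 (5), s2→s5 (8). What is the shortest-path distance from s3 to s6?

Routes from s3 to s6:
s3 - s2 - s6: 8 + 8 = 16
s3 - s2 - s5 - s4 - s6: 8 + 8 + 1 + 2 = 19
s3 - s2 - s5 - s4 - s7 - s6: 8 + 8 + 1 + 1 + 7 = 25
Best route has total 16.

16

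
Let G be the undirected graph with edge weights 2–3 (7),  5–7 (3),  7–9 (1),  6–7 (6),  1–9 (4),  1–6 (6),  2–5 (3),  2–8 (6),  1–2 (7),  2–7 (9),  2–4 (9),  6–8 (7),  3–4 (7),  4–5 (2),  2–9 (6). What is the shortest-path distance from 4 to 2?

5

Some routes from 4 to 2:
4-5-2: 2 + 3 = 5
4-5-7-9-2: 2 + 3 + 1 + 6 = 12
4-2: 9
Best route has total 5.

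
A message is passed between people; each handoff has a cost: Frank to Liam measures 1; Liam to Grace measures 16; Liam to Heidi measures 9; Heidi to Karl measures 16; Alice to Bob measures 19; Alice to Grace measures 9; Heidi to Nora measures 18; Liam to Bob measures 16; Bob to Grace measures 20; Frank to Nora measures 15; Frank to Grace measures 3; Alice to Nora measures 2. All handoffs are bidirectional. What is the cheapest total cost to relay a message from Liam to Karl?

A few of the Liam→Karl routes:
Liam-Grace-Frank-Nora-Heidi-Karl: 16 + 3 + 15 + 18 + 16 = 68
Liam-Grace-Alice-Nora-Heidi-Karl: 16 + 9 + 2 + 18 + 16 = 61
Liam-Heidi-Karl: 9 + 16 = 25
Liam-Frank-Nora-Heidi-Karl: 1 + 15 + 18 + 16 = 50
Liam-Bob-Alice-Nora-Heidi-Karl: 16 + 19 + 2 + 18 + 16 = 71
Liam-Frank-Grace-Alice-Nora-Heidi-Karl: 1 + 3 + 9 + 2 + 18 + 16 = 49
Shortest: 25.

25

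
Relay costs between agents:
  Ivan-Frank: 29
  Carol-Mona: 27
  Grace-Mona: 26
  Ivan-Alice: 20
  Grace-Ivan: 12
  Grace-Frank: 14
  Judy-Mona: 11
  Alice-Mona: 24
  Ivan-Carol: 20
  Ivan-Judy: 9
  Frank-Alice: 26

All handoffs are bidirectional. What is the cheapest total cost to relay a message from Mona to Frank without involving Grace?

49

Comparing a few candidate routes:
Mona - Alice - Frank: 24 + 26 = 50
Mona - Judy - Ivan - Alice - Frank: 11 + 9 + 20 + 26 = 66
Mona - Judy - Ivan - Frank: 11 + 9 + 29 = 49
Best route has total 49.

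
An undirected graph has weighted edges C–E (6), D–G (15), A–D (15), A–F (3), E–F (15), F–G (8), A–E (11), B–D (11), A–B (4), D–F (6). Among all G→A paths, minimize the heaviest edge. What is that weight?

Some routes from G to A:
G-F-A: max(8, 3) = 8
G-F-D-B-A: max(8, 6, 11, 4) = 11
G-F-E-A: max(8, 15, 11) = 15
Smallest bottleneck: 8.

8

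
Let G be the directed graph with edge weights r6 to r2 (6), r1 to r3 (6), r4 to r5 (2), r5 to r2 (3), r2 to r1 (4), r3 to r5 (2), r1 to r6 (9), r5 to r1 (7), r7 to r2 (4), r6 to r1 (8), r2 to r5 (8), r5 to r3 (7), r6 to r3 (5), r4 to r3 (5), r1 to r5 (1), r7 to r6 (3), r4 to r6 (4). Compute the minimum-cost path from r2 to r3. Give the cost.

Checking several routes:
r2 → r1 → r5 → r3: 4 + 1 + 7 = 12
r2 → r5 → r3: 8 + 7 = 15
r2 → r1 → r6 → r3: 4 + 9 + 5 = 18
r2 → r1 → r3: 4 + 6 = 10
Shortest: 10.

10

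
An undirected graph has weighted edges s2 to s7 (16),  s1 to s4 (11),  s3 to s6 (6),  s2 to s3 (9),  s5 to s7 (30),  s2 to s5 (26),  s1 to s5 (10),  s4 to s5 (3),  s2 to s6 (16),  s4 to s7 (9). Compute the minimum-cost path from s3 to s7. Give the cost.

Some routes from s3 to s7:
s3 - s2 - s5 - s4 - s7: 9 + 26 + 3 + 9 = 47
s3 - s2 - s5 - s7: 9 + 26 + 30 = 65
s3 - s2 - s7: 9 + 16 = 25
s3 - s6 - s2 - s5 - s4 - s7: 6 + 16 + 26 + 3 + 9 = 60
s3 - s6 - s2 - s7: 6 + 16 + 16 = 38
The minimum is 25.

25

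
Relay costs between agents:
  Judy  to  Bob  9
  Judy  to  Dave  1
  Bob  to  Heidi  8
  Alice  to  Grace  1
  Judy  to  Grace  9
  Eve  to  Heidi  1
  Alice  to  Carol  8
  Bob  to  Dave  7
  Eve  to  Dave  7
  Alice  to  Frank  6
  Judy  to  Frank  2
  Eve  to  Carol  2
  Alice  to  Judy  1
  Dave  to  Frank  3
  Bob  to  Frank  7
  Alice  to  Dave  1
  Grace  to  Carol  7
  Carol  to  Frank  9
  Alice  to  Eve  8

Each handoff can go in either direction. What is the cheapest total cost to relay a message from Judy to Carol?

A few of the Judy→Carol routes:
Judy -> Alice -> Carol: 1 + 8 = 9
Judy -> Alice -> Grace -> Carol: 1 + 1 + 7 = 9
Judy -> Dave -> Alice -> Carol: 1 + 1 + 8 = 10
The minimum is 9.

9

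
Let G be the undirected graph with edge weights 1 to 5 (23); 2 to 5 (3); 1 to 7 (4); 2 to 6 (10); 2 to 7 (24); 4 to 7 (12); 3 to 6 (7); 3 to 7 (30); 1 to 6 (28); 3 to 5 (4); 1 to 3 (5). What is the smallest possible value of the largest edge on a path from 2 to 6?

7

A few of the 2→6 routes:
2→7→1→5→3→6: max(24, 4, 23, 4, 7) = 24
2→5→3→6: max(3, 4, 7) = 7
2→7→1→3→6: max(24, 4, 5, 7) = 24
2→5→3→1→6: max(3, 4, 5, 28) = 28
2→6: max(10) = 10
2→5→1→3→6: max(3, 23, 5, 7) = 23
Smallest bottleneck: 7.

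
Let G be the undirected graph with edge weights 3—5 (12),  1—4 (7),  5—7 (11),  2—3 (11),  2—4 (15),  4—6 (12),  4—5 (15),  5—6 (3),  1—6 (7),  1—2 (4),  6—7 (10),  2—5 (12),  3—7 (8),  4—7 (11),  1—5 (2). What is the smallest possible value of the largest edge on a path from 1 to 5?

2

Checking several routes:
1 -> 5: max(2) = 2
1 -> 6 -> 5: max(7, 3) = 7
1 -> 4 -> 7 -> 6 -> 5: max(7, 11, 10, 3) = 11
Best route has worst link 2.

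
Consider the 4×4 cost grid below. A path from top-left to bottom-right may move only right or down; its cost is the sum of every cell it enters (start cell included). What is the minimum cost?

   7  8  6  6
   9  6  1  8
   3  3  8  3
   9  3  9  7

40

Cheapest: [0,0] -> [0,1] -> [0,2] -> [1,2] -> [1,3] -> [2,3] -> [3,3]
  7 + 8 + 6 + 1 + 8 + 3 + 7 = 40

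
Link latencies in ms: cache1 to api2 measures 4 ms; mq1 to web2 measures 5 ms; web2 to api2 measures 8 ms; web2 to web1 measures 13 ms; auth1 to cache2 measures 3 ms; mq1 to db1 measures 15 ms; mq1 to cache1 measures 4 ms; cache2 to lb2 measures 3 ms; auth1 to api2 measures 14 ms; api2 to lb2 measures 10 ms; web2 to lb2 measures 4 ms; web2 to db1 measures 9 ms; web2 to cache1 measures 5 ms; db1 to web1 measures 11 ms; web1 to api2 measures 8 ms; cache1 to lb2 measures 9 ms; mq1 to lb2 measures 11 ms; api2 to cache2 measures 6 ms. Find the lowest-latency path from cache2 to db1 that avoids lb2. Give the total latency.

23

A few of the cache2→db1 routes:
cache2→api2→web2→db1: 6 + 8 + 9 = 23
cache2→api2→web1→db1: 6 + 8 + 11 = 25
cache2→api2→cache1→web2→db1: 6 + 4 + 5 + 9 = 24
The minimum is 23 ms.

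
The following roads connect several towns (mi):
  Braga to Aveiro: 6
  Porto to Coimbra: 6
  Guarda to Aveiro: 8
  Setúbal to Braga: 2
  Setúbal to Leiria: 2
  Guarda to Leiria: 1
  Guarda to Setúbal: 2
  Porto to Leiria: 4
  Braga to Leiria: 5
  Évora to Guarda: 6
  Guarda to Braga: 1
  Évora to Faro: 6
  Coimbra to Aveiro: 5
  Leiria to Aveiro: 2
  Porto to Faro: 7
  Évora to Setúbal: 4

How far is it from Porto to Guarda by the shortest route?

5

Comparing a few candidate routes:
Porto-Leiria-Guarda: 4 + 1 = 5
Porto-Leiria-Setúbal-Guarda: 4 + 2 + 2 = 8
Porto-Leiria-Aveiro-Braga-Guarda: 4 + 2 + 6 + 1 = 13
Porto-Leiria-Setúbal-Braga-Guarda: 4 + 2 + 2 + 1 = 9
Porto-Leiria-Braga-Guarda: 4 + 5 + 1 = 10
Shortest: 5 mi.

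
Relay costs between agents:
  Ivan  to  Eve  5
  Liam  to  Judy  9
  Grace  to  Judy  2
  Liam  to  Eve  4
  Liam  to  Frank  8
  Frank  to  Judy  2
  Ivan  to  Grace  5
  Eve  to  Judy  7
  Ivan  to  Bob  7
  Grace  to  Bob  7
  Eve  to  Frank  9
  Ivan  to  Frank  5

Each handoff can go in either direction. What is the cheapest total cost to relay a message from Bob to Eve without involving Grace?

12

A few of the Bob→Eve routes:
Bob - Ivan - Frank - Liam - Eve: 7 + 5 + 8 + 4 = 24
Bob - Ivan - Frank - Judy - Eve: 7 + 5 + 2 + 7 = 21
Bob - Ivan - Eve: 7 + 5 = 12
Bob - Ivan - Frank - Eve: 7 + 5 + 9 = 21
Best route has total 12.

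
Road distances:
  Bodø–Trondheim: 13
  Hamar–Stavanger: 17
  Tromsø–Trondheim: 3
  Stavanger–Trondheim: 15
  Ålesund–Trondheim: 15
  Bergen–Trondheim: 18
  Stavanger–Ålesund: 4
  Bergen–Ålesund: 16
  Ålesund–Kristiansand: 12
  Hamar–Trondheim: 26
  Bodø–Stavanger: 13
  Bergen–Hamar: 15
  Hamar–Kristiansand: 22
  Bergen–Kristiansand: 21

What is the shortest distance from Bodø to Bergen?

31

Some routes from Bodø to Bergen:
Bodø→Trondheim→Bergen: 13 + 18 = 31
Bodø→Stavanger→Hamar→Bergen: 13 + 17 + 15 = 45
Bodø→Stavanger→Ålesund→Bergen: 13 + 4 + 16 = 33
Bodø→Trondheim→Ålesund→Bergen: 13 + 15 + 16 = 44
Bodø→Stavanger→Trondheim→Bergen: 13 + 15 + 18 = 46
Shortest: 31.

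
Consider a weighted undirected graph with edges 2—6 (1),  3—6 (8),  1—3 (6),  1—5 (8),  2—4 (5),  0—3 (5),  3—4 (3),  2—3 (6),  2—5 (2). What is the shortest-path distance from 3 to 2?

Some routes from 3 to 2:
3→2: 6
3→4→2: 3 + 5 = 8
3→6→2: 8 + 1 = 9
The minimum is 6.

6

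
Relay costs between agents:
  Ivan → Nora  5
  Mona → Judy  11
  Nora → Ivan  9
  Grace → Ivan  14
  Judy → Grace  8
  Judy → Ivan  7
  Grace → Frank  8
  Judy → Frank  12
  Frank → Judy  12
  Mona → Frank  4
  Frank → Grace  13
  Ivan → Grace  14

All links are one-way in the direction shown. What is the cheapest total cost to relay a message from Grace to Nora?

Candidate routes:
Grace - Frank - Judy - Ivan - Nora: 8 + 12 + 7 + 5 = 32
Grace - Ivan - Nora: 14 + 5 = 19
Best route has total 19.

19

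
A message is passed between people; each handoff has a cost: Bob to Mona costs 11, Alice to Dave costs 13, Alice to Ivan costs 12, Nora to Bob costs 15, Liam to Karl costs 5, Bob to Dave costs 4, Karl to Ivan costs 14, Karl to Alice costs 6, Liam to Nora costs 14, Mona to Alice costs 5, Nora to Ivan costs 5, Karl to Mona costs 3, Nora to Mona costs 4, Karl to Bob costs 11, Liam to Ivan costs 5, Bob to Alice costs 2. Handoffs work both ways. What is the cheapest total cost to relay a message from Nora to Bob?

11

Checking several routes:
Nora-Mona-Alice-Bob: 4 + 5 + 2 = 11
Nora-Mona-Karl-Alice-Bob: 4 + 3 + 6 + 2 = 15
Nora-Mona-Bob: 4 + 11 = 15
Shortest: 11.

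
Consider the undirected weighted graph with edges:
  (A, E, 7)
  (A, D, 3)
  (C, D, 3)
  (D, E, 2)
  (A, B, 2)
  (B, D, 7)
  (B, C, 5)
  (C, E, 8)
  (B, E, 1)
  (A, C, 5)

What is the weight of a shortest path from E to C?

5

A few of the E→C routes:
E → B → A → D → C: 1 + 2 + 3 + 3 = 9
E → B → A → C: 1 + 2 + 5 = 8
E → C: 8
E → D → C: 2 + 3 = 5
E → B → C: 1 + 5 = 6
Best route has total 5.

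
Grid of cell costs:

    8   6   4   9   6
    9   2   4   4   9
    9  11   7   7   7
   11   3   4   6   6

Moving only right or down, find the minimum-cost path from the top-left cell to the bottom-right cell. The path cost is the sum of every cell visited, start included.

43

Best path: [0,0] -> [0,1] -> [1,1] -> [1,2] -> [1,3] -> [2,3] -> [3,3] -> [3,4]
Cost: 8 + 6 + 2 + 4 + 4 + 7 + 6 + 6 = 43
For comparison, the top-then-right route costs 55.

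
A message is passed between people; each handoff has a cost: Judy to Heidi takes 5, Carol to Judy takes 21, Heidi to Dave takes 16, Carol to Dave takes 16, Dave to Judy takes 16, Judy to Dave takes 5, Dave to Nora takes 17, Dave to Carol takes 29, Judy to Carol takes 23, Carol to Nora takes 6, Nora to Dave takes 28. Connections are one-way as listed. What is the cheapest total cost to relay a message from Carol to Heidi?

26

Paths from Carol to Heidi:
Carol→Judy→Heidi: 21 + 5 = 26
Carol→Nora→Dave→Judy→Heidi: 6 + 28 + 16 + 5 = 55
Carol→Dave→Judy→Heidi: 16 + 16 + 5 = 37
Shortest: 26.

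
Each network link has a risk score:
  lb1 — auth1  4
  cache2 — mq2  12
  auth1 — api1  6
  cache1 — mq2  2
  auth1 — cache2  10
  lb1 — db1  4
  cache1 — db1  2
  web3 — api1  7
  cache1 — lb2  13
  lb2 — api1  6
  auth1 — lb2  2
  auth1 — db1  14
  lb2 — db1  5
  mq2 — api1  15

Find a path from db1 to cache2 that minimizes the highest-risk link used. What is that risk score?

Some routes from db1 to cache2:
db1 -> cache1 -> mq2 -> cache2: max(2, 2, 12) = 12
db1 -> lb2 -> auth1 -> cache2: max(5, 2, 10) = 10
db1 -> lb1 -> auth1 -> lb2 -> cache1 -> mq2 -> cache2: max(4, 4, 2, 13, 2, 12) = 13
db1 -> lb2 -> api1 -> auth1 -> cache2: max(5, 6, 6, 10) = 10
db1 -> lb1 -> auth1 -> cache2: max(4, 4, 10) = 10
Smallest bottleneck: 10.

10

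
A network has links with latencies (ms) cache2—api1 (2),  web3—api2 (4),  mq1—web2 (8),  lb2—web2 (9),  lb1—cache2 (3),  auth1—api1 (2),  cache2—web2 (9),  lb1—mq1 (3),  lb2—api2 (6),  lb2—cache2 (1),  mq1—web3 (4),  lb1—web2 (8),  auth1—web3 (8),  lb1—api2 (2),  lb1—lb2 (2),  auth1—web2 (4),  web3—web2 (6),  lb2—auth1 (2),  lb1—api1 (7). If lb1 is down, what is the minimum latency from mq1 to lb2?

14

Checking several routes:
mq1-web3-auth1-lb2: 4 + 8 + 2 = 14
mq1-web3-api2-lb2: 4 + 4 + 6 = 14
mq1-web2-auth1-lb2: 8 + 4 + 2 = 14
Best route has total 14 ms.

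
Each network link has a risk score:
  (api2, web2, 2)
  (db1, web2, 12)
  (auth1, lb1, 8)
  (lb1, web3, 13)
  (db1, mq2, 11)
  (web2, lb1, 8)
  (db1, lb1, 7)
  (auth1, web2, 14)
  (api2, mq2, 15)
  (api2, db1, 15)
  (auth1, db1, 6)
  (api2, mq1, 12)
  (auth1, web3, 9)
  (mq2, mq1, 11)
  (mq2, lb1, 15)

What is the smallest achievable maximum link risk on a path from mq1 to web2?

11

Some routes from mq1 to web2:
mq1→mq2→db1→lb1→auth1→web2: max(11, 11, 7, 8, 14) = 14
mq1→mq2→db1→web2: max(11, 11, 12) = 12
mq1→mq2→db1→auth1→lb1→web2: max(11, 11, 6, 8, 8) = 11
mq1→mq2→db1→lb1→web2: max(11, 11, 7, 8) = 11
mq1→mq2→db1→auth1→web3→lb1→web2: max(11, 11, 6, 9, 13, 8) = 13
mq1→api2→web2: max(12, 2) = 12
Best route has worst link 11.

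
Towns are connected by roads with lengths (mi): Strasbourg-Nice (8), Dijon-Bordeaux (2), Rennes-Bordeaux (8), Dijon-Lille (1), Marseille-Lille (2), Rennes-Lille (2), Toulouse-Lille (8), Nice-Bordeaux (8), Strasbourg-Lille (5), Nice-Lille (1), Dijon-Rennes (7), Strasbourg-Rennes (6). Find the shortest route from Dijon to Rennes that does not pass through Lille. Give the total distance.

Routes from Dijon to Rennes avoiding Lille:
Dijon -> Bordeaux -> Nice -> Strasbourg -> Rennes: 2 + 8 + 8 + 6 = 24
Dijon -> Rennes: 7
Dijon -> Bordeaux -> Rennes: 2 + 8 = 10
The minimum is 7 mi.

7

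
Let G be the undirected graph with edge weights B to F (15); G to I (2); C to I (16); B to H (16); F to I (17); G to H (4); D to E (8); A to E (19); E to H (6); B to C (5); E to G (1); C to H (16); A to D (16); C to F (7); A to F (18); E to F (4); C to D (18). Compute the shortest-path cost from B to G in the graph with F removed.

A few of the B→G routes:
B → C → I → G: 5 + 16 + 2 = 23
B → H → E → G: 16 + 6 + 1 = 23
B → C → H → G: 5 + 16 + 4 = 25
B → H → G: 16 + 4 = 20
Shortest: 20.

20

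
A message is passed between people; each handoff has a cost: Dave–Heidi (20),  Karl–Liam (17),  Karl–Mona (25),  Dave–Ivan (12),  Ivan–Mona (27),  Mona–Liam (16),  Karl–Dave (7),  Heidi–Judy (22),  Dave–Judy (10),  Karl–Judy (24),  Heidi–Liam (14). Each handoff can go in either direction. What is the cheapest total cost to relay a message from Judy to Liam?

34

Some routes from Judy to Liam:
Judy-Heidi-Liam: 22 + 14 = 36
Judy-Dave-Heidi-Liam: 10 + 20 + 14 = 44
Judy-Karl-Liam: 24 + 17 = 41
Judy-Dave-Karl-Liam: 10 + 7 + 17 = 34
Shortest: 34.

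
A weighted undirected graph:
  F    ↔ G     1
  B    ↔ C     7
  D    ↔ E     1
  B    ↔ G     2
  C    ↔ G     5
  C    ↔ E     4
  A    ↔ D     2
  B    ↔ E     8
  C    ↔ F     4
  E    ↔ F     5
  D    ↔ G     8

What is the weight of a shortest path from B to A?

Checking several routes:
B-E-D-A: 8 + 1 + 2 = 11
B-G-F-C-E-D-A: 2 + 1 + 4 + 4 + 1 + 2 = 14
B-G-F-E-D-A: 2 + 1 + 5 + 1 + 2 = 11
B-G-C-E-D-A: 2 + 5 + 4 + 1 + 2 = 14
B-G-D-A: 2 + 8 + 2 = 12
Best route has total 11.

11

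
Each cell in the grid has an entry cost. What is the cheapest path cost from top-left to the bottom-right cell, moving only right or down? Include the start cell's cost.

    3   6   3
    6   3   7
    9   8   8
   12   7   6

Path (0,0) -> (0,1) -> (0,2) -> (1,2) -> (2,2) -> (3,2): 3 + 6 + 3 + 7 + 8 + 6 = 33.

33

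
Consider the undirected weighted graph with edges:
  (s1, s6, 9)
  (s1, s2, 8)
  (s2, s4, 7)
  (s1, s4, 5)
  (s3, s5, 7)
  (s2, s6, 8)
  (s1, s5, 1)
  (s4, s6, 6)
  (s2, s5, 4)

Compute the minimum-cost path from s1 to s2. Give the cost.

5

Routes from s1 to s2:
s1 → s6 → s2: 9 + 8 = 17
s1 → s6 → s4 → s2: 9 + 6 + 7 = 22
s1 → s4 → s6 → s2: 5 + 6 + 8 = 19
s1 → s5 → s2: 1 + 4 = 5
s1 → s2: 8
s1 → s4 → s2: 5 + 7 = 12
Shortest: 5.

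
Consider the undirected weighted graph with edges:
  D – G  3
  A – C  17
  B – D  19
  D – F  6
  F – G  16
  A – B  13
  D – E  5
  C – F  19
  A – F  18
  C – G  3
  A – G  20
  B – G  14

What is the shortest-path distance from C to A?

17

Comparing a few candidate routes:
C - G - D - F - A: 3 + 3 + 6 + 18 = 30
C - G - A: 3 + 20 = 23
C - A: 17
C - G - F - A: 3 + 16 + 18 = 37
C - F - A: 19 + 18 = 37
C - G - B - A: 3 + 14 + 13 = 30
Shortest: 17.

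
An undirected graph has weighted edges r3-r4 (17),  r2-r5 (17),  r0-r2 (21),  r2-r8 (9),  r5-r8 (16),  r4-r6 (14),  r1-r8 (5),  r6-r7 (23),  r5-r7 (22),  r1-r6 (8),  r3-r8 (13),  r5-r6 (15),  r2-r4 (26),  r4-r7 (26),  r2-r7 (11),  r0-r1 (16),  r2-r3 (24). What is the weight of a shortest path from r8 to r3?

Some routes from r8 to r3:
r8-r1-r6-r4-r3: 5 + 8 + 14 + 17 = 44
r8-r3: 13
r8-r2-r3: 9 + 24 = 33
The minimum is 13.

13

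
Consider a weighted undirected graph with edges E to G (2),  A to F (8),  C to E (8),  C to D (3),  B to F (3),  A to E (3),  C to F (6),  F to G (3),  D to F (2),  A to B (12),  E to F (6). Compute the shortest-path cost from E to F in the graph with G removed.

Comparing a few candidate routes:
E -> C -> D -> F: 8 + 3 + 2 = 13
E -> F: 6
E -> A -> F: 3 + 8 = 11
Best route has total 6.

6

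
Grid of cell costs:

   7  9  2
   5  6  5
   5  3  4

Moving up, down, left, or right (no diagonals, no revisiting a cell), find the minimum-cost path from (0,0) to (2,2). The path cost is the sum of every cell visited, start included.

24

Best path: r0c0 → r1c0 → r2c0 → r2c1 → r2c2
Cost: 7 + 5 + 5 + 3 + 4 = 24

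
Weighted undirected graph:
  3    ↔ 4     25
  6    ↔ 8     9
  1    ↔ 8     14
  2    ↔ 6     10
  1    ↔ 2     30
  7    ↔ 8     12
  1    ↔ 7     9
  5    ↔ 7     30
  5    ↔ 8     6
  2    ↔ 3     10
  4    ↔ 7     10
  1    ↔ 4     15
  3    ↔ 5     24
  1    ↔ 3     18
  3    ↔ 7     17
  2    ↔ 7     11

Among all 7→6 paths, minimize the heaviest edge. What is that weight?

11

Comparing a few candidate routes:
7 - 4 - 1 - 8 - 6: max(10, 15, 14, 9) = 15
7 - 2 - 6: max(11, 10) = 11
7 - 1 - 8 - 6: max(9, 14, 9) = 14
7 - 8 - 6: max(12, 9) = 12
7 - 3 - 2 - 6: max(17, 10, 10) = 17
Smallest bottleneck: 11.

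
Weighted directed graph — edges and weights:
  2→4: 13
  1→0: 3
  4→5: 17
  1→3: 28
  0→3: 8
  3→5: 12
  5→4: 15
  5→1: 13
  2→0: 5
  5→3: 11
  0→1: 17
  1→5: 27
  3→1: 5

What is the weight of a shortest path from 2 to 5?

Checking several routes:
2→0→3→1→5: 5 + 8 + 5 + 27 = 45
2→0→1→5: 5 + 17 + 27 = 49
2→4→5: 13 + 17 = 30
2→0→3→5: 5 + 8 + 12 = 25
The minimum is 25.

25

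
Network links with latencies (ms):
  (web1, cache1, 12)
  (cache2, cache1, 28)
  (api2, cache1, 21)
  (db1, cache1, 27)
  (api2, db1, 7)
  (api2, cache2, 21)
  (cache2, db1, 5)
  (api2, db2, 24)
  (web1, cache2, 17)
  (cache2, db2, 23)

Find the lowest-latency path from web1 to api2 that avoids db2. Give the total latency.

Some routes from web1 to api2 avoiding db2:
web1 -> cache1 -> db1 -> api2: 12 + 27 + 7 = 46
web1 -> cache1 -> api2: 12 + 21 = 33
web1 -> cache2 -> api2: 17 + 21 = 38
web1 -> cache2 -> db1 -> api2: 17 + 5 + 7 = 29
The minimum is 29 ms.

29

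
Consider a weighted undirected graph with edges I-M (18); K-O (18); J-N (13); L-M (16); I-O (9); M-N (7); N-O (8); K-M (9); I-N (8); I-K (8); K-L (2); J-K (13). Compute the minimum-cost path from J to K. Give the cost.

13

A few of the J→K routes:
J -> N -> M -> L -> K: 13 + 7 + 16 + 2 = 38
J -> K: 13
J -> N -> O -> K: 13 + 8 + 18 = 39
J -> N -> I -> K: 13 + 8 + 8 = 29
J -> N -> O -> I -> K: 13 + 8 + 9 + 8 = 38
J -> N -> M -> K: 13 + 7 + 9 = 29
Shortest: 13.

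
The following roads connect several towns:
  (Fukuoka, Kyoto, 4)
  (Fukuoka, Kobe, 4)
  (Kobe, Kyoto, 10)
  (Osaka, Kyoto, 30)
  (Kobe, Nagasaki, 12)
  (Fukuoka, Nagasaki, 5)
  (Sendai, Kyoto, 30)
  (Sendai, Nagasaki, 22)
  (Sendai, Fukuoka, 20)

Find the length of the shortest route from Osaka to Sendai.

Comparing a few candidate routes:
Osaka → Kyoto → Fukuoka → Nagasaki → Sendai: 30 + 4 + 5 + 22 = 61
Osaka → Kyoto → Sendai: 30 + 30 = 60
Osaka → Kyoto → Fukuoka → Sendai: 30 + 4 + 20 = 54
Best route has total 54.

54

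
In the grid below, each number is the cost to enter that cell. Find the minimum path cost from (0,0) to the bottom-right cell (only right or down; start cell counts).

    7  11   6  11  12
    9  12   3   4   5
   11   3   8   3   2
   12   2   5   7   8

44

Take r0c0 → r0c1 → r0c2 → r1c2 → r1c3 → r2c3 → r2c4 → r3c4 for a total of 7 + 11 + 6 + 3 + 4 + 3 + 2 + 8 = 44.
For comparison, the top-then-right route costs 62.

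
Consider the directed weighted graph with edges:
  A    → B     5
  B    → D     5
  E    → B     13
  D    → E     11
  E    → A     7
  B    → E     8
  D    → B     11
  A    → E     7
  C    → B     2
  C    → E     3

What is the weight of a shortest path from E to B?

Paths from E to B:
E -> A -> B: 7 + 5 = 12
E -> B: 13
Best route has total 12.

12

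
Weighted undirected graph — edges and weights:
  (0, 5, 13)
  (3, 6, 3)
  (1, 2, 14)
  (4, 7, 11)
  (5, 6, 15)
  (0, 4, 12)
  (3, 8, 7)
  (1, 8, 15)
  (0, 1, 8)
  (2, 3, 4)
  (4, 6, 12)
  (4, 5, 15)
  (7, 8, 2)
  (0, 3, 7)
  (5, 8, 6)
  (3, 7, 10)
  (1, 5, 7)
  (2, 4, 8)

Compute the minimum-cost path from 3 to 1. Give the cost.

15

Comparing a few candidate routes:
3→2→1: 4 + 14 = 18
3→8→5→1: 7 + 6 + 7 = 20
3→8→1: 7 + 15 = 22
3→0→1: 7 + 8 = 15
3→6→5→1: 3 + 15 + 7 = 25
Shortest: 15.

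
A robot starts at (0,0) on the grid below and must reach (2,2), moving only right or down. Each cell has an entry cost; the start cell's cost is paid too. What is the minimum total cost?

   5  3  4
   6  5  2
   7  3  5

Best path: (0,0) → (0,1) → (0,2) → (1,2) → (2,2)
Cost: 5 + 3 + 4 + 2 + 5 = 19

19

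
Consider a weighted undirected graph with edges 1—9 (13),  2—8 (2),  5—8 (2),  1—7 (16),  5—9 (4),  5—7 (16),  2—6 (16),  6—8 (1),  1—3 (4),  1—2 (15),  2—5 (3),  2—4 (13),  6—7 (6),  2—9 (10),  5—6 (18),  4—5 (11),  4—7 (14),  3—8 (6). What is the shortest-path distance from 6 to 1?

11

Comparing a few candidate routes:
6 - 8 - 5 - 2 - 1: 1 + 2 + 3 + 15 = 21
6 - 8 - 5 - 9 - 1: 1 + 2 + 4 + 13 = 20
6 - 8 - 3 - 1: 1 + 6 + 4 = 11
6 - 8 - 2 - 1: 1 + 2 + 15 = 18
Best route has total 11.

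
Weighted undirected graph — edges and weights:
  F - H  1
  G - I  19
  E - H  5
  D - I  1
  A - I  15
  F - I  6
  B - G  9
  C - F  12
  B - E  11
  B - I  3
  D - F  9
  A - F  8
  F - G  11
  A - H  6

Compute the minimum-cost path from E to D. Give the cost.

13

Some routes from E to D:
E→H→F→I→D: 5 + 1 + 6 + 1 = 13
E→B→I→D: 11 + 3 + 1 = 15
E→H→F→D: 5 + 1 + 9 = 15
The minimum is 13.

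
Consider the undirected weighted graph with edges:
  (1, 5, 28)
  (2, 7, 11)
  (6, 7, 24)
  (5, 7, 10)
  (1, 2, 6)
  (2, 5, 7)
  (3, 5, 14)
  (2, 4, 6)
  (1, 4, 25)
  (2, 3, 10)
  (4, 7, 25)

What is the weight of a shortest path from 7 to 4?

17

A few of the 7→4 routes:
7→4: 25
7→5→2→4: 10 + 7 + 6 = 23
7→2→4: 11 + 6 = 17
7→5→3→2→4: 10 + 14 + 10 + 6 = 40
Best route has total 17.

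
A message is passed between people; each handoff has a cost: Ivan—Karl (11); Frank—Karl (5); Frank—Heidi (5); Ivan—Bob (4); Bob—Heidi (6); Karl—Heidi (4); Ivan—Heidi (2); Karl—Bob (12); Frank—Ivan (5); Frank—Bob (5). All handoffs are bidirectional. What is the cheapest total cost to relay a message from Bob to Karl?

10

Some routes from Bob to Karl:
Bob → Karl: 12
Bob → Frank → Karl: 5 + 5 = 10
Bob → Ivan → Frank → Karl: 4 + 5 + 5 = 14
Bob → Ivan → Heidi → Karl: 4 + 2 + 4 = 10
Bob → Heidi → Karl: 6 + 4 = 10
Bob → Frank → Heidi → Karl: 5 + 5 + 4 = 14
The minimum is 10.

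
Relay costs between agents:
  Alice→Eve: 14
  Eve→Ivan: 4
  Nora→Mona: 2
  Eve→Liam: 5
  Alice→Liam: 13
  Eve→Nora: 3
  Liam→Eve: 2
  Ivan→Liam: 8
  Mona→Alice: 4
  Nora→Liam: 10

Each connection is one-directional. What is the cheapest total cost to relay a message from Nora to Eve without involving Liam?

20

Routes from Nora to Eve avoiding Liam:
Nora - Mona - Alice - Eve: 2 + 4 + 14 = 20
The minimum is 20.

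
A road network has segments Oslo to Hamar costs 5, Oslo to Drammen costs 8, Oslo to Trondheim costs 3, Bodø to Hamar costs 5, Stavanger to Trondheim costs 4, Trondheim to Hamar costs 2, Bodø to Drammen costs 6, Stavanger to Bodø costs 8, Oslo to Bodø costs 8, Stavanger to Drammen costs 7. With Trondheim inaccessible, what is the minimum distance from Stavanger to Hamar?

13

A few of the Stavanger→Hamar routes:
Stavanger-Bodø-Hamar: 8 + 5 = 13
Stavanger-Bodø-Oslo-Hamar: 8 + 8 + 5 = 21
Stavanger-Drammen-Bodø-Hamar: 7 + 6 + 5 = 18
Stavanger-Drammen-Oslo-Hamar: 7 + 8 + 5 = 20
Shortest: 13.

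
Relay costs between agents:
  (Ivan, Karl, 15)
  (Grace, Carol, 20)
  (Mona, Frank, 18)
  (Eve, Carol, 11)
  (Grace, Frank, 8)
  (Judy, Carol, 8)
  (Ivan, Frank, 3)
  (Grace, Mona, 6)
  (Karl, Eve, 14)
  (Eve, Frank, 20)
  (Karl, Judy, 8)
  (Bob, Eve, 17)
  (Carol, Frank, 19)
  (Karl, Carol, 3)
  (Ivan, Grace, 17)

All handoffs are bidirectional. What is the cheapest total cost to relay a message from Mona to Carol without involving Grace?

37

Some routes from Mona to Carol avoiding Grace:
Mona - Frank - Carol: 18 + 19 = 37
Mona - Frank - Ivan - Karl - Judy - Carol: 18 + 3 + 15 + 8 + 8 = 52
Mona - Frank - Ivan - Karl - Carol: 18 + 3 + 15 + 3 = 39
Mona - Frank - Eve - Carol: 18 + 20 + 11 = 49
Shortest: 37.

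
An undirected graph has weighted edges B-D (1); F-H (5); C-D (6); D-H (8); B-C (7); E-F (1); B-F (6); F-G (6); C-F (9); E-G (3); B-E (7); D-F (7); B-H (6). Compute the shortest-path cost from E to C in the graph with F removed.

Routes from E to C avoiding F:
E -> B -> D -> C: 7 + 1 + 6 = 14
E -> B -> H -> D -> C: 7 + 6 + 8 + 6 = 27
E -> B -> C: 7 + 7 = 14
Shortest: 14.

14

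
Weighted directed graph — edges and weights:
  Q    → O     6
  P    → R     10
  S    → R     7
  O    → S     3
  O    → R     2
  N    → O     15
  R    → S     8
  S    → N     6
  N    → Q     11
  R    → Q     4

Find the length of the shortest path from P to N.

24

Paths from P to N:
P -> R -> Q -> O -> S -> N: 10 + 4 + 6 + 3 + 6 = 29
P -> R -> S -> N: 10 + 8 + 6 = 24
Shortest: 24.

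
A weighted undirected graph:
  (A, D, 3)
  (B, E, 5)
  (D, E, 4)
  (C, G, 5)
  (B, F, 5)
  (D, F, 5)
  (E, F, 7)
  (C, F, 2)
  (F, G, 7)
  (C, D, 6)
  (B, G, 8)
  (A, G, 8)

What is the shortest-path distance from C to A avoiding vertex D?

A few of the C→A routes:
C-G-A: 5 + 8 = 13
C-F-B-G-A: 2 + 5 + 8 + 8 = 23
C-F-G-A: 2 + 7 + 8 = 17
The minimum is 13.

13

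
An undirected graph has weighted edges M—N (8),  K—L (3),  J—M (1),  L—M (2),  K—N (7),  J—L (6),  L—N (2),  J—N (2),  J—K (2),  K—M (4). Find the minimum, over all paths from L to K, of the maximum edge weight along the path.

2

A few of the L→K routes:
L -> N -> J -> M -> K: max(2, 2, 1, 4) = 4
L -> M -> J -> K: max(2, 1, 2) = 2
L -> K: max(3) = 3
L -> N -> J -> K: max(2, 2, 2) = 2
Smallest bottleneck: 2.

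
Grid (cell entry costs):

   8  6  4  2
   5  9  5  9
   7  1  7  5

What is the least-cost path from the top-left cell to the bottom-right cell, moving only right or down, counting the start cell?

Path (0,0) → (1,0) → (2,0) → (2,1) → (2,2) → (2,3): 8 + 5 + 7 + 1 + 7 + 5 = 33.
(Top row then right column would cost 34.)

33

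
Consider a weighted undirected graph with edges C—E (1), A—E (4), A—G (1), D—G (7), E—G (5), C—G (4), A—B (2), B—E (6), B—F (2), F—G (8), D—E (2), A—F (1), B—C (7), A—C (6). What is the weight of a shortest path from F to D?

A few of the F→D routes:
F - A - G - C - E - D: 1 + 1 + 4 + 1 + 2 = 9
F - A - E - D: 1 + 4 + 2 = 7
F - A - G - D: 1 + 1 + 7 = 9
F - A - G - E - D: 1 + 1 + 5 + 2 = 9
Shortest: 7.

7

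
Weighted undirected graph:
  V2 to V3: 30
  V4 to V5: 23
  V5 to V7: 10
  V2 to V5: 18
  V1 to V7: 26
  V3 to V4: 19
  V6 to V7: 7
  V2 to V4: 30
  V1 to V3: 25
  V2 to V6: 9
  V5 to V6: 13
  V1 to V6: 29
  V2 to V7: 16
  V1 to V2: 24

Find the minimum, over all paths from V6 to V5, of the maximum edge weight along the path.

10

Comparing a few candidate routes:
V6 → V7 → V5: max(7, 10) = 10
V6 → V5: max(13) = 13
V6 → V7 → V2 → V5: max(7, 16, 18) = 18
V6 → V2 → V7 → V5: max(9, 16, 10) = 16
Smallest bottleneck: 10.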